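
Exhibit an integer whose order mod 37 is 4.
6 has order 4 mod 37 since 6^{4} ≡ 1 mod 37 and no smaller power works.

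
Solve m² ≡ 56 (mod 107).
The square roots of 56 mod 107 are 85 and 22. Verify: 85² = 7225 ≡ 56 (mod 107)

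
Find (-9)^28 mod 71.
By repeated squaring mod 71: (-9)^{1}≡62, (-9)^{2}≡10, (-9)^{4}≡29, (-9)^{8}≡60, (-9)^{16}≡50. Then (-9)^{28} = (-9)^{16+8+4} ≡ 50 × 60 × 29 ≡ 25 mod 71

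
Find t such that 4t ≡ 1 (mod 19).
Since 19 is prime, by Fermat 4^(-1) ≡ 4^{17} ≡ 5 (mod 19). Verify: 4 × 5 = 20 ≡ 1 (mod 19)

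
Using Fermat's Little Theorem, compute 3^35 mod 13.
By Fermat: 3^{12} ≡ 1 (mod 13). 35 = 2×12 + 11. So 3^{35} ≡ 3^{11} ≡ 9 (mod 13)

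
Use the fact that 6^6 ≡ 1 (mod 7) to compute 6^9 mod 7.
By Fermat: 6^{6} ≡ 1 (mod 7). So 6^{9} = 6^{6} · 6^{3} ≡ 6^{3} ≡ 6 (mod 7)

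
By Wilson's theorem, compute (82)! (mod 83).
By Wilson's theorem, (82)! ≡ -1 ≡ 82 (mod 83)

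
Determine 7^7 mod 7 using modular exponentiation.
By repeated squaring (mod 7): 7^{1}≡0, 7^{2}≡0, 7^{4}≡0. Then 7^{7} = 7^{4+2+1} ≡ 0 × 0 × 0 ≡ 0 (mod 7)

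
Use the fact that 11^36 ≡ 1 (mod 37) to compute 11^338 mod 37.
By Fermat: 11^{36} ≡ 1 (mod 37). 338 ≡ 14 (mod 36). So 11^{338} ≡ 11^{14} ≡ 10 (mod 37)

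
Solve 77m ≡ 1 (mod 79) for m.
Since 79 is prime, by Fermat 77^(-1) ≡ 77^{77} ≡ 39 (mod 79). Verify: 77 × 39 = 3003 ≡ 1 (mod 79)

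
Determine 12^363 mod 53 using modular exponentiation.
Using Fermat: 12^{52} ≡ 1 (mod 53). 363 ≡ 51 (mod 52). So 12^{363} ≡ 12^{51} ≡ 31 (mod 53)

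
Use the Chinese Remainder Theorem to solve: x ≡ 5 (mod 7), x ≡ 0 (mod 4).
M = 7 × 4 = 28. M₁ = 4, y₁ ≡ 2 (mod 7). M₂ = 7, y₂ ≡ 3 (mod 4). x = 5×4×2 + 0×7×3 ≡ 12 (mod 28)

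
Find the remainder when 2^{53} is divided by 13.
By Fermat: 2^{12} ≡ 1 (mod 13). 53 = 4×12 + 5. So 2^{53} ≡ 2^{5} ≡ 6 (mod 13)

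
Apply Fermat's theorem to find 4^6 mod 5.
By Fermat: 4^{4} ≡ 1 mod 5. So 4^{6} = 4^{4} · 4^{2} ≡ 4^{2} ≡ 1 mod 5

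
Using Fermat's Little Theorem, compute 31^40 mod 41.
By Fermat's Little Theorem, 31^{40} ≡ 1 (mod 41) since 41 is prime and gcd(31, 41) = 1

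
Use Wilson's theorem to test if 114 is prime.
(113)! mod 114 = 0. Since 0 ≢ -1 mod 114, 114 is not prime.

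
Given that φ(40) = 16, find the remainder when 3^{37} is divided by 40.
By Euler: 3^{16} ≡ 1 mod 40 since gcd(3, 40) = 1. 37 = 2×16 + 5. So 3^{37} ≡ 3^{5} ≡ 3 mod 40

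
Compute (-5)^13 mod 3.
Using Fermat: (-5)^{2} ≡ 1 mod 3. 13 ≡ 1 mod 2. So (-5)^{13} ≡ (-5)^{1} ≡ 1 mod 3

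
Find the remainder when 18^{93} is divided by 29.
By Fermat: 18^{28} ≡ 1 (mod 29). 93 = 3×28 + 9. So 18^{93} ≡ 18^{9} ≡ 27 (mod 29)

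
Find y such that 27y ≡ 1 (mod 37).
Since 37 is prime, by Fermat 27^(-1) ≡ 27^{35} ≡ 11 (mod 37). Verify: 27 × 11 = 297 ≡ 1 (mod 37)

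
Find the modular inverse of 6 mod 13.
Since 13 is prime, by Fermat 6^(-1) ≡ 6^{11} ≡ 11 mod 13. Verify: 6 × 11 = 66 ≡ 1 mod 13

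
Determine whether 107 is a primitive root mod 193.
107^{96} ≡ 1 mod 193 and 96 < 192, so ord_193(107) = 96 ≠ 192 and 107 is not a primitive root.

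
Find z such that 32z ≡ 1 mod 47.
Since 47 is prime, by Fermat 32^(-1) ≡ 32^{45} ≡ 25 mod 47. Verify: 32 × 25 = 800 ≡ 1 mod 47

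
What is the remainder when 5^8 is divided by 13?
By repeated squaring (mod 13): 5^{1}≡5, 5^{2}≡12, 5^{4}≡1, 5^{8}≡1. So 5^{8} ≡ 1 (mod 13)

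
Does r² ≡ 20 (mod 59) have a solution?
By Euler's criterion: 20^{29} ≡ 1 (mod 59). Since this equals 1, 20 is a QR.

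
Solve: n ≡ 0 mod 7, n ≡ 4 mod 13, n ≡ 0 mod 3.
M = 7 × 13 × 3 = 273. M₁ = 39, y₁ ≡ 2 mod 7. M₂ = 21, y₂ ≡ 5 mod 13. M₃ = 91, y₃ ≡ 1 mod 3. n = 0×39×2 + 4×21×5 + 0×91×1 ≡ 147 mod 273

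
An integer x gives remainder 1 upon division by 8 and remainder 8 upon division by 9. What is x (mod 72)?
M = 8 × 9 = 72. M₁ = 9, y₁ ≡ 1 (mod 8). M₂ = 8, y₂ ≡ 8 (mod 9). x = 1×9×1 + 8×8×8 ≡ 17 (mod 72)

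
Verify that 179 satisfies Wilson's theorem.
(178)! mod 179 = 178. Since this equals -1 (mod 179), Wilson confirms 179 is prime.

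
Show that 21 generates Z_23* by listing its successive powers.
21^1, 21^2, ..., 21^{22} mod 23: [21, 4, 15, 16, 14, 18, 10, 3, 17, 12, 22, 2, 19, 8, 7, 9, 5, 13, 20, 6, 11, 1]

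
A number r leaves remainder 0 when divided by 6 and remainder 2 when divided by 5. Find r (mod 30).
M = 6 × 5 = 30. M₁ = 5, y₁ ≡ 5 (mod 6). M₂ = 6, y₂ ≡ 1 (mod 5). r = 0×5×5 + 2×6×1 ≡ 12 (mod 30)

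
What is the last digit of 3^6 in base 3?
By repeated squaring mod 3: 3^{1}≡0, 3^{2}≡0, 3^{4}≡0. Then 3^{6} = 3^{4+2} ≡ 0 × 0 ≡ 0 mod 3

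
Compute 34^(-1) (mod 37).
Since 37 is prime, by Fermat 34^(-1) ≡ 34^{35} ≡ 12 (mod 37). Verify: 34 × 12 = 408 ≡ 1 (mod 37)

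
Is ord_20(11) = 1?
Powers of 11 mod 20: 11^1≡11, 11^2≡1. 11^1≡11≢1, so ord ≠ 1. No, the actual order is 2.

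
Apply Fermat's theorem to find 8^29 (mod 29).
By Fermat: 8^{28} ≡ 1 (mod 29). So 8^{29} = 8^{28} · 8^{1} ≡ 8^{1} ≡ 8 (mod 29)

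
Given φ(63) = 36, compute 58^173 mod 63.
By Euler: 58^{36} ≡ 1 mod 63 since gcd(58, 63) = 1. 173 = 4×36 + 29. So 58^{173} ≡ 58^{29} ≡ 25 mod 63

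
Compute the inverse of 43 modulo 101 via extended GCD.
Extended GCD: 43(47) + 101(-20) = 1. So 43^(-1) ≡ 47 (mod 101). Verify: 43 × 47 = 2021 ≡ 1 (mod 101)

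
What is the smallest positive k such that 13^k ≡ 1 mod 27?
Powers of 13 mod 27: 13^1≡13, 13^2≡7, 13^3≡10, 13^4≡22, 13^5≡16, 13^6≡19, 13^7≡4, 13^8≡25, 13^9≡1. Order = 9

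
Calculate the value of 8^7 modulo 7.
Using Fermat: 8^{6} ≡ 1 (mod 7). 7 ≡ 1 (mod 6). So 8^{7} ≡ 8^{1} ≡ 1 (mod 7)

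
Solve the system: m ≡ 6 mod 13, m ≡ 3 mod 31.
M = 13 × 31 = 403. M₁ = 31, y₁ ≡ 8 mod 13. M₂ = 13, y₂ ≡ 12 mod 31. m = 6×31×8 + 3×13×12 ≡ 344 mod 403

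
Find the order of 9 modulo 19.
Powers of 9 mod 19: 9^1≡9, 9^2≡5, 9^3≡7, 9^4≡6, 9^5≡16, 9^6≡11, 9^7≡4, 9^8≡17, 9^9≡1. Order = 9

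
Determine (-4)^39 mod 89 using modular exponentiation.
By repeated squaring mod 89: (-4)^{1}≡85, (-4)^{2}≡16, (-4)^{4}≡78, (-4)^{8}≡32, (-4)^{16}≡45, (-4)^{32}≡67. Then (-4)^{39} = (-4)^{32+4+2+1} ≡ 67 × 78 × 16 × 85 ≡ 87 mod 89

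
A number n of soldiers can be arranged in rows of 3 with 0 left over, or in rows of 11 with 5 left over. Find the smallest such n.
M = 3 × 11 = 33. M₁ = 11, y₁ ≡ 2 (mod 3). M₂ = 3, y₂ ≡ 4 (mod 11). n = 0×11×2 + 5×3×4 ≡ 27 (mod 33)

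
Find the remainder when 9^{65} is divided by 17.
By Fermat: 9^{16} ≡ 1 mod 17. 65 = 4×16 + 1. So 9^{65} ≡ 9^{1} ≡ 9 mod 17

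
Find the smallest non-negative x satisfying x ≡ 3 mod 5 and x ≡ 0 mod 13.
M = 5 × 13 = 65. M₁ = 13, y₁ ≡ 2 mod 5. M₂ = 5, y₂ ≡ 8 mod 13. x = 3×13×2 + 0×5×8 ≡ 13 mod 65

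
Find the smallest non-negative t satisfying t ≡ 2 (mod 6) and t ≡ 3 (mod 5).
M = 6 × 5 = 30. M₁ = 5, y₁ ≡ 5 (mod 6). M₂ = 6, y₂ ≡ 1 (mod 5). t = 2×5×5 + 3×6×1 ≡ 8 (mod 30)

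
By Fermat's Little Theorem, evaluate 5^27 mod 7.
By Fermat: 5^{6} ≡ 1 mod 7. 27 = 4×6 + 3. So 5^{27} ≡ 5^{3} ≡ 6 mod 7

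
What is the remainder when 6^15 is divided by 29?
By repeated squaring mod 29: 6^{1}≡6, 6^{2}≡7, 6^{4}≡20, 6^{8}≡23. Then 6^{15} = 6^{8+4+2+1} ≡ 23 × 20 × 7 × 6 ≡ 6 mod 29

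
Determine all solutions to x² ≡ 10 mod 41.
The square roots of 10 mod 41 are 16 and 25. Verify: 16² = 256 ≡ 10 mod 41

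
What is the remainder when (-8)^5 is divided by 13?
By repeated squaring (mod 13): (-8)^{1}≡5, (-8)^{2}≡12, (-8)^{4}≡1. Then (-8)^{5} = (-8)^{4+1} ≡ 1 × 5 ≡ 5 (mod 13)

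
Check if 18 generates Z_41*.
18^{5} ≡ 1 mod 41 and 5 < 40, so ord_41(18) = 5 ≠ 40 and 18 is not a primitive root.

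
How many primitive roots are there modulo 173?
There are φ(173-1) = φ(172) = 84 primitive roots modulo 173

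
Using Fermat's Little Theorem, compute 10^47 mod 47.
By Fermat: 10^{46} ≡ 1 (mod 47). So 10^{47} = 10^{46} · 10^{1} ≡ 10^{1} ≡ 10 (mod 47)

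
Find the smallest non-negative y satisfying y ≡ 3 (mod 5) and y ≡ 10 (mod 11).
M = 5 × 11 = 55. M₁ = 11, y₁ ≡ 1 (mod 5). M₂ = 5, y₂ ≡ 9 (mod 11). y = 3×11×1 + 10×5×9 ≡ 43 (mod 55)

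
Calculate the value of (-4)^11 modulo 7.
Using Fermat: (-4)^{6} ≡ 1 (mod 7). 11 ≡ 5 (mod 6). So (-4)^{11} ≡ (-4)^{5} ≡ 5 (mod 7)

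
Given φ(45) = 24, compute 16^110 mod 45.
By Euler: 16^{24} ≡ 1 (mod 45) since gcd(16, 45) = 1. 110 = 4×24 + 14. So 16^{110} ≡ 16^{14} ≡ 31 (mod 45)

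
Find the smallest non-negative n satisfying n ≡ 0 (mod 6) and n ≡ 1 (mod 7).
M = 6 × 7 = 42. M₁ = 7, y₁ ≡ 1 (mod 6). M₂ = 6, y₂ ≡ 6 (mod 7). n = 0×7×1 + 1×6×6 ≡ 36 (mod 42)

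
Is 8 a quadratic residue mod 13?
By Euler's criterion: 8^{6} ≡ 12 (mod 13). Since this equals -1 (≡ 12), 8 is not a QR.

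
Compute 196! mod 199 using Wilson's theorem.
(198)! = (196)! × (197) × (198) ≡ -1 mod 199. So (196)! ≡ -1 × [(198)(197)]^(-1) ≡ 99 mod 199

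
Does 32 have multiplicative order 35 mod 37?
Powers of 32 mod 37: 32^1≡32, 32^2≡25, 32^3≡23, 32^4≡33, 32^5≡20, 32^6≡11, 32^7≡19, 32^8≡16, 32^9≡31, 32^10≡30, 32^11≡35, 32^12≡10, 32^13≡24, 32^14≡28, 32^15≡8, 32^16≡34, 32^17≡15, 32^18≡36, 32^19≡5, 32^20≡12, 32^21≡14, 32^22≡4, 32^23≡17, 32^24≡26, 32^25≡18, 32^26≡21, 32^27≡6, 32^28≡7, 32^29≡2, 32^30≡27, 32^31≡13, 32^32≡9, 32^33≡29, 32^34≡3, 32^35≡22, 32^36≡1. 32^35≡22≢1, so ord ≠ 35. No, the actual order is 36.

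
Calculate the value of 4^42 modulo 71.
By repeated squaring (mod 71): 4^{1}≡4, 4^{2}≡16, 4^{4}≡43, 4^{8}≡3, 4^{16}≡9, 4^{32}≡10. Then 4^{42} = 4^{32+8+2} ≡ 10 × 3 × 16 ≡ 54 (mod 71)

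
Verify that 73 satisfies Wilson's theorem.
(72)! mod 73 = 72. Since this equals -1 (mod 73), Wilson confirms 73 is prime.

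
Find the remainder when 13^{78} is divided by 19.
By Fermat: 13^{18} ≡ 1 mod 19. 78 = 4×18 + 6. So 13^{78} ≡ 13^{6} ≡ 11 mod 19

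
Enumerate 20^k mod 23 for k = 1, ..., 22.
20^1, 20^2, ..., 20^{22} mod 23: [20, 9, 19, 12, 10, 16, 21, 6, 5, 8, 22, 3, 14, 4, 11, 13, 7, 2, 17, 18, 15, 1]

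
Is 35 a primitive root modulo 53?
ord_53(35) divides 52. For each prime q|52: 35^{26}≡52, 35^{4}≡36, none ≡ 1. So 35 has order 52 and is a primitive root mod 53.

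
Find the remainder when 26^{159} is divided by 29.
By Fermat: 26^{28} ≡ 1 mod 29. 159 = 5×28 + 19. So 26^{159} ≡ 26^{19} ≡ 11 mod 29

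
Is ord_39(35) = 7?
Powers of 35 mod 39: 35^1≡35, 35^2≡16, 35^3≡14, 35^4≡22, 35^5≡29, 35^6≡1. Already 35^6≡1, so the order is 6 < 7. No, the actual order is 6.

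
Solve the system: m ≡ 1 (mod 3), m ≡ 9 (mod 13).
M = 3 × 13 = 39. M₁ = 13, y₁ ≡ 1 (mod 3). M₂ = 3, y₂ ≡ 9 (mod 13). m = 1×13×1 + 9×3×9 ≡ 22 (mod 39)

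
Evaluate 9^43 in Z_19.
Using Fermat: 9^{18} ≡ 1 mod 19. 43 ≡ 7 mod 18. So 9^{43} ≡ 9^{7} ≡ 4 mod 19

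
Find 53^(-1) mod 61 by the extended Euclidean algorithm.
Extended GCD: 53(-23) + 61(20) = 1. So 53^(-1) ≡ -23 ≡ 38 mod 61. Verify: 53 × 38 = 2014 ≡ 1 mod 61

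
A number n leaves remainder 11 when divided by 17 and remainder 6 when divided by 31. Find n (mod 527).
M = 17 × 31 = 527. M₁ = 31, y₁ ≡ 11 (mod 17). M₂ = 17, y₂ ≡ 11 (mod 31). n = 11×31×11 + 6×17×11 ≡ 130 (mod 527)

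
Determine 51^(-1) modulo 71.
Since 71 is prime, by Fermat 51^(-1) ≡ 51^{69} ≡ 39 mod 71. Verify: 51 × 39 = 1989 ≡ 1 mod 71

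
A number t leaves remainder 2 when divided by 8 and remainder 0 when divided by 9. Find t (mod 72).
M = 8 × 9 = 72. M₁ = 9, y₁ ≡ 1 (mod 8). M₂ = 8, y₂ ≡ 8 (mod 9). t = 2×9×1 + 0×8×8 ≡ 18 (mod 72)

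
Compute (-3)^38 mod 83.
By repeated squaring (mod 83): (-3)^{1}≡80, (-3)^{2}≡9, (-3)^{4}≡81, (-3)^{8}≡4, (-3)^{16}≡16, (-3)^{32}≡7. Then (-3)^{38} = (-3)^{32+4+2} ≡ 7 × 81 × 9 ≡ 40 (mod 83)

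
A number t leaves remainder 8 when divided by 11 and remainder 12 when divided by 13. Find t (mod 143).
M = 11 × 13 = 143. M₁ = 13, y₁ ≡ 6 (mod 11). M₂ = 11, y₂ ≡ 6 (mod 13). t = 8×13×6 + 12×11×6 ≡ 129 (mod 143)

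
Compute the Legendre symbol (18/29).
(18/29) = 18^{14} mod 29 = -1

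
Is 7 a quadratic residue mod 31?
By Euler's criterion: 7^{15} ≡ 1 (mod 31). Since this equals 1, 7 is a QR.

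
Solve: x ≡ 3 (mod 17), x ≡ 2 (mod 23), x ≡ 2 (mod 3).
M = 17 × 23 × 3 = 1173. M₁ = 69, y₁ ≡ 1 (mod 17). M₂ = 51, y₂ ≡ 14 (mod 23). M₃ = 391, y₃ ≡ 1 (mod 3). x = 3×69×1 + 2×51×14 + 2×391×1 ≡ 71 (mod 1173)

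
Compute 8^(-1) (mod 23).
Since 23 is prime, by Fermat 8^(-1) ≡ 8^{21} ≡ 3 (mod 23). Verify: 8 × 3 = 24 ≡ 1 (mod 23)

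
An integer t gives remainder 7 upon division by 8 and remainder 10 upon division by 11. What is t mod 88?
M = 8 × 11 = 88. M₁ = 11, y₁ ≡ 3 mod 8. M₂ = 8, y₂ ≡ 7 mod 11. t = 7×11×3 + 10×8×7 ≡ 87 mod 88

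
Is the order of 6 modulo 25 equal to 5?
Powers of 6 mod 25: 6^1≡6, 6^2≡11, 6^3≡16, 6^4≡21, 6^5≡1. First k with 6^k≡1 is k=5. Yes, ord_25(6) = 5.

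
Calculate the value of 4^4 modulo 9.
4^{4} = 256 ≡ 4 (mod 9)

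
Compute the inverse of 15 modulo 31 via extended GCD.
Extended GCD: 15(-2) + 31(1) = 1. So 15^(-1) ≡ -2 ≡ 29 (mod 31). Verify: 15 × 29 = 435 ≡ 1 (mod 31)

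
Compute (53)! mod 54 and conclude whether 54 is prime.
(53)! mod 54 = 0. Since 0 ≢ -1 (mod 54), 54 is not prime.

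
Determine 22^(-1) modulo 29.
Since 29 is prime, by Fermat 22^(-1) ≡ 22^{27} ≡ 4 (mod 29). Verify: 22 × 4 = 88 ≡ 1 (mod 29)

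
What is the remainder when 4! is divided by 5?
By Wilson's theorem, (4)! ≡ -1 ≡ 4 mod 5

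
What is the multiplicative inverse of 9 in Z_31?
Since 31 is prime, by Fermat 9^(-1) ≡ 9^{29} ≡ 7 mod 31. Verify: 9 × 7 = 63 ≡ 1 mod 31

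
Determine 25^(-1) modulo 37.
Since 37 is prime, by Fermat 25^(-1) ≡ 25^{35} ≡ 3 (mod 37). Verify: 25 × 3 = 75 ≡ 1 (mod 37)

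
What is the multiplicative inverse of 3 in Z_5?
Since 5 is prime, by Fermat 3^(-1) ≡ 3^{3} ≡ 2 mod 5. Verify: 3 × 2 = 6 ≡ 1 mod 5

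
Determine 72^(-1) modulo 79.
Since 79 is prime, by Fermat 72^(-1) ≡ 72^{77} ≡ 45 (mod 79). Verify: 72 × 45 = 3240 ≡ 1 (mod 79)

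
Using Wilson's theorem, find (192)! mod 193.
By Wilson's theorem, (192)! ≡ -1 ≡ 192 mod 193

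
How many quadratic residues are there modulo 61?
For prime 61, there are (p-1)/2 = (61-1)/2 = 30 quadratic residues (excluding 0).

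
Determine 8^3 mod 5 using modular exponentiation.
8^{3} = 512 ≡ 2 mod 5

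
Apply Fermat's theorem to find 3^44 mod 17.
By Fermat: 3^{16} ≡ 1 mod 17. 44 = 2×16 + 12. So 3^{44} ≡ 3^{12} ≡ 4 mod 17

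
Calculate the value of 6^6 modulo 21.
By repeated squaring mod 21: 6^{1}≡6, 6^{2}≡15, 6^{4}≡15. Then 6^{6} = 6^{4+2} ≡ 15 × 15 ≡ 15 mod 21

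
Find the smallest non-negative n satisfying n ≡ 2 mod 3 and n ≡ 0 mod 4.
M = 3 × 4 = 12. M₁ = 4, y₁ ≡ 1 mod 3. M₂ = 3, y₂ ≡ 3 mod 4. n = 2×4×1 + 0×3×3 ≡ 8 mod 12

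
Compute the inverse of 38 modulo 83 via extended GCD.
Extended GCD: 38(-24) + 83(11) = 1. So 38^(-1) ≡ -24 ≡ 59 mod 83. Verify: 38 × 59 = 2242 ≡ 1 mod 83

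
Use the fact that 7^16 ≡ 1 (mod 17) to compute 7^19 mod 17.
By Fermat: 7^{16} ≡ 1 (mod 17). So 7^{19} = 7^{16} · 7^{3} ≡ 7^{3} ≡ 3 (mod 17)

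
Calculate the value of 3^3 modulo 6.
3^{3} = 27 ≡ 3 (mod 6)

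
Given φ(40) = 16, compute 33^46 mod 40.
By Euler: 33^{16} ≡ 1 mod 40 since gcd(33, 40) = 1. 46 = 2×16 + 14. So 33^{46} ≡ 33^{14} ≡ 9 mod 40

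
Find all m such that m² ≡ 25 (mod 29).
The square roots of 25 mod 29 are 24 and 5. Verify: 24² = 576 ≡ 25 (mod 29)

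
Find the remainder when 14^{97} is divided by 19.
By Fermat: 14^{18} ≡ 1 mod 19. 97 = 5×18 + 7. So 14^{97} ≡ 14^{7} ≡ 3 mod 19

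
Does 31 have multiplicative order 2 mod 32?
Powers of 31 mod 32: 31^1≡31, 31^2≡1. First k with 31^k≡1 is k=2. Yes, ord_32(31) = 2.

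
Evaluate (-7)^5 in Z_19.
By repeated squaring (mod 19): (-7)^{1}≡12, (-7)^{2}≡11, (-7)^{4}≡7. Then (-7)^{5} = (-7)^{4+1} ≡ 7 × 12 ≡ 8 (mod 19)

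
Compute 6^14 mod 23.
By repeated squaring mod 23: 6^{1}≡6, 6^{2}≡13, 6^{4}≡8, 6^{8}≡18. Then 6^{14} = 6^{8+4+2} ≡ 18 × 8 × 13 ≡ 9 mod 23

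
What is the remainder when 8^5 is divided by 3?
Using Fermat: 8^{2} ≡ 1 mod 3. 5 ≡ 1 mod 2. So 8^{5} ≡ 8^{1} ≡ 2 mod 3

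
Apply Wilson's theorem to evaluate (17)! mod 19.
(18)! = (17)! × (18) ≡ -1 mod 19. So (17)! ≡ -1 × (18)^(-1) ≡ (-1)×(-1) = 1 mod 19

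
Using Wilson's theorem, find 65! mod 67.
(66)! = (65)! × (66) ≡ -1 (mod 67). So (65)! ≡ -1 × (66)^(-1) ≡ (-1)×(-1) = 1 (mod 67)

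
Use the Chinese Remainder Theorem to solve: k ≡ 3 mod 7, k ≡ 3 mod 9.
M = 7 × 9 = 63. M₁ = 9, y₁ ≡ 4 mod 7. M₂ = 7, y₂ ≡ 4 mod 9. k = 3×9×4 + 3×7×4 ≡ 3 mod 63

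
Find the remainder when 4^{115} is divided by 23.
By Fermat: 4^{22} ≡ 1 (mod 23). 115 = 5×22 + 5. So 4^{115} ≡ 4^{5} ≡ 12 (mod 23)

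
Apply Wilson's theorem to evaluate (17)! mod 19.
(18)! = (17)! × (18) ≡ -1 mod 19. So (17)! ≡ -1 × (18)^(-1) ≡ (-1)×(-1) = 1 mod 19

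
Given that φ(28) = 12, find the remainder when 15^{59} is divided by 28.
By Euler: 15^{12} ≡ 1 (mod 28) since gcd(15, 28) = 1. 59 = 4×12 + 11. So 15^{59} ≡ 15^{11} ≡ 15 (mod 28)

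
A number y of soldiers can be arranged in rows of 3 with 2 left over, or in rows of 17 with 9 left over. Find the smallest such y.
M = 3 × 17 = 51. M₁ = 17, y₁ ≡ 2 (mod 3). M₂ = 3, y₂ ≡ 6 (mod 17). y = 2×17×2 + 9×3×6 ≡ 26 (mod 51)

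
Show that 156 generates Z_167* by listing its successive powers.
156^1, 156^2, ..., 156^{166} mod 167: [156, 121, 5, 112, 104, 25, 59, 19, 125, 128, 95, 124, 139, 141, 119, 27, 37, 94, 135, 18, 136, 7, 90, 12, 35, 116, 60, 8, 79, 133, 40, 61, 164, 33, 138, 152, 165, 22, 92, 157, 110, 126, 117, 49, 129, 84, 78, 144, 86, 56, 52, 96, 113, 93, 146, 64, 131, 62, 153, 154, 143, 97, 102, 47, 151, 9, 68, 87, 45, 6, 101, 58, 30, 4, 123, 150, 20, 114, 82, 100, 69, 76, 166, 11, 46, 162, 55, 63, 142, 108, 148, 42, 39, 72, 43, 28, 26, 48, 140, 130, 73, 32, 149, 31, 160, 77, 155, 132, 51, 107, 159, 88, 34, 127, 106, 3, 134, 29, 15, 2, 145, 75, 10, 57, 41, 50, 118, 38, 83, 89, 23, 81, 111, 115, 71, 54, 74, 21, 103, 36, 105, 14, 13, 24, 70, 65, 120, 16, 158, 99, 80, 122, 161, 66, 109, 137, 163, 44, 17, 147, 53, 85, 67, 98, 91, 1]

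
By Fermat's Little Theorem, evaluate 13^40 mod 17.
By Fermat: 13^{16} ≡ 1 (mod 17). 40 = 2×16 + 8. So 13^{40} ≡ 13^{8} ≡ 1 (mod 17)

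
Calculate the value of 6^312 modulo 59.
Using Fermat: 6^{58} ≡ 1 mod 59. 312 ≡ 22 mod 58. So 6^{312} ≡ 6^{22} ≡ 28 mod 59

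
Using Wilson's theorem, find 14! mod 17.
(16)! = (14)! × (15) × (16) ≡ -1 (mod 17). So (14)! ≡ -1 × [(16)(15)]^(-1) ≡ 8 (mod 17)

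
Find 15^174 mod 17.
Using Fermat: 15^{16} ≡ 1 mod 17. 174 ≡ 14 mod 16. So 15^{174} ≡ 15^{14} ≡ 13 mod 17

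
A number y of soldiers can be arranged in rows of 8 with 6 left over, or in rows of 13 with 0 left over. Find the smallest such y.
M = 8 × 13 = 104. M₁ = 13, y₁ ≡ 5 (mod 8). M₂ = 8, y₂ ≡ 5 (mod 13). y = 6×13×5 + 0×8×5 ≡ 78 (mod 104)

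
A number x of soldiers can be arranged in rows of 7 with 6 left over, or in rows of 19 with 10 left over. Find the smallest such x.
M = 7 × 19 = 133. M₁ = 19, y₁ ≡ 3 mod 7. M₂ = 7, y₂ ≡ 11 mod 19. x = 6×19×3 + 10×7×11 ≡ 48 mod 133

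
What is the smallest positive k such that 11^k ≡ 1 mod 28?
Powers of 11 mod 28: 11^1≡11, 11^2≡9, 11^3≡15, 11^4≡25, 11^5≡23, 11^6≡1. So the order of 11 is 6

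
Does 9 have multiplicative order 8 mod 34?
Powers of 9 mod 34: 9^1≡9, 9^2≡13, 9^3≡15, 9^4≡33, 9^5≡25, 9^6≡21, 9^7≡19, 9^8≡1. First k with 9^k≡1 is k=8. Yes, ord_34(9) = 8.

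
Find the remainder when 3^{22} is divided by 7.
By Fermat: 3^{6} ≡ 1 (mod 7). 22 = 3×6 + 4. So 3^{22} ≡ 3^{4} ≡ 4 (mod 7)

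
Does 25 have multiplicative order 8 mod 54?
Powers of 25 mod 54: 25^1≡25, 25^2≡31, 25^3≡19, 25^4≡43, 25^5≡49, 25^6≡37, 25^7≡7, 25^8≡13, 25^9≡1. 25^8≡13≢1, so ord ≠ 8. No, the actual order is 9.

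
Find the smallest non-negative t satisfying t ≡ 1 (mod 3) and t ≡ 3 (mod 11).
M = 3 × 11 = 33. M₁ = 11, y₁ ≡ 2 (mod 3). M₂ = 3, y₂ ≡ 4 (mod 11). t = 1×11×2 + 3×3×4 ≡ 25 (mod 33)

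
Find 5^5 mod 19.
By repeated squaring mod 19: 5^{1}≡5, 5^{2}≡6, 5^{4}≡17. Then 5^{5} = 5^{4+1} ≡ 17 × 5 ≡ 9 mod 19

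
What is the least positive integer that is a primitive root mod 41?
g = 6. For each prime q|40: 6^{20}≡40, 6^{8}≡10, none ≡ 1, so ord_41(6) = 40 and 6 is a primitive root.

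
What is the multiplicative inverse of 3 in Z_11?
Since 11 is prime, by Fermat 3^(-1) ≡ 3^{9} ≡ 4 mod 11. Verify: 3 × 4 = 12 ≡ 1 mod 11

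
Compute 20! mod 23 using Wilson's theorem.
(22)! = (20)! × (21) × (22) ≡ -1 mod 23. So (20)! ≡ -1 × [(22)(21)]^(-1) ≡ 11 mod 23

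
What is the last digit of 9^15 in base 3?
By repeated squaring (mod 3): 9^{1}≡0, 9^{2}≡0, 9^{4}≡0, 9^{8}≡0. Then 9^{15} = 9^{8+4+2+1} ≡ 0 × 0 × 0 × 0 ≡ 0 (mod 3)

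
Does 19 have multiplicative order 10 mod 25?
Powers of 19 mod 25: 19^1≡19, 19^2≡11, 19^3≡9, 19^4≡21, 19^5≡24, 19^6≡6, 19^7≡14, 19^8≡16, 19^9≡4, 19^10≡1. First k with 19^k≡1 is k=10. Yes, ord_25(19) = 10.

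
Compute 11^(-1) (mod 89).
Since 89 is prime, by Fermat 11^(-1) ≡ 11^{87} ≡ 81 (mod 89). Verify: 11 × 81 = 891 ≡ 1 (mod 89)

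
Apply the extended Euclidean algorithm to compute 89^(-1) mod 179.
Extended GCD: 89(-2) + 179(1) = 1. So 89^(-1) ≡ -2 ≡ 177 (mod 179). Verify: 89 × 177 = 15753 ≡ 1 (mod 179)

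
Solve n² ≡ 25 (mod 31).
The square roots of 25 mod 31 are 5 and 26. Verify: 5² = 25 ≡ 25 (mod 31)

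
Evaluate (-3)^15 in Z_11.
Using Fermat: (-3)^{10} ≡ 1 (mod 11). 15 ≡ 5 (mod 10). So (-3)^{15} ≡ (-3)^{5} ≡ 10 (mod 11)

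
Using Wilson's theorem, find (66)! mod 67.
By Wilson's theorem, (66)! ≡ -1 ≡ 66 mod 67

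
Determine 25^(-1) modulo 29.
Since 29 is prime, by Fermat 25^(-1) ≡ 25^{27} ≡ 7 (mod 29). Verify: 25 × 7 = 175 ≡ 1 (mod 29)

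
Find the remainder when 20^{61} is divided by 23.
By Fermat: 20^{22} ≡ 1 (mod 23). 61 = 2×22 + 17. So 20^{61} ≡ 20^{17} ≡ 7 (mod 23)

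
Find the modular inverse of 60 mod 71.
Since 71 is prime, by Fermat 60^(-1) ≡ 60^{69} ≡ 58 mod 71. Verify: 60 × 58 = 3480 ≡ 1 mod 71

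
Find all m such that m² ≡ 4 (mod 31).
The square roots of 4 mod 31 are 2 and 29. Verify: 2² = 4 ≡ 4 (mod 31)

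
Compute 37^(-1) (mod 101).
Since 101 is prime, by Fermat 37^(-1) ≡ 37^{99} ≡ 71 (mod 101). Verify: 37 × 71 = 2627 ≡ 1 (mod 101)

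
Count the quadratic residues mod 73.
The squaring map on Z_73* is 2-to-1, so there are (72)/2 = 36 QRs.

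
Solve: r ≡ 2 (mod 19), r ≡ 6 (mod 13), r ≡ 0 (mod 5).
M = 19 × 13 × 5 = 1235. M₁ = 65, y₁ ≡ 12 (mod 19). M₂ = 95, y₂ ≡ 10 (mod 13). M₃ = 247, y₃ ≡ 3 (mod 5). r = 2×65×12 + 6×95×10 + 0×247×3 ≡ 1085 (mod 1235)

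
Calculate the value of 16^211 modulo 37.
Using Fermat: 16^{36} ≡ 1 mod 37. 211 ≡ 31 mod 36. So 16^{211} ≡ 16^{31} ≡ 9 mod 37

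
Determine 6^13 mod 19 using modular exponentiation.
By repeated squaring mod 19: 6^{1}≡6, 6^{2}≡17, 6^{4}≡4, 6^{8}≡16. Then 6^{13} = 6^{8+4+1} ≡ 16 × 4 × 6 ≡ 4 mod 19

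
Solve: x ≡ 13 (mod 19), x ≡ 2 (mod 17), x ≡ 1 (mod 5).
M = 19 × 17 × 5 = 1615. M₁ = 85, y₁ ≡ 17 (mod 19). M₂ = 95, y₂ ≡ 12 (mod 17). M₃ = 323, y₃ ≡ 2 (mod 5). x = 13×85×17 + 2×95×12 + 1×323×2 ≡ 716 (mod 1615)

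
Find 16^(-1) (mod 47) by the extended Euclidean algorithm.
Extended GCD: 16(3) + 47(-1) = 1. So 16^(-1) ≡ 3 (mod 47). Verify: 16 × 3 = 48 ≡ 1 (mod 47)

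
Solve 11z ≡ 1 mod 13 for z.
Since 13 is prime, by Fermat 11^(-1) ≡ 11^{11} ≡ 6 mod 13. Verify: 11 × 6 = 66 ≡ 1 mod 13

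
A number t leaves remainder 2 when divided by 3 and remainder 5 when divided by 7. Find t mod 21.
M = 3 × 7 = 21. M₁ = 7, y₁ ≡ 1 mod 3. M₂ = 3, y₂ ≡ 5 mod 7. t = 2×7×1 + 5×3×5 ≡ 5 mod 21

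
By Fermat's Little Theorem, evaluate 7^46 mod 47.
By Fermat's Little Theorem, 7^{46} ≡ 1 (mod 47) since 47 is prime and gcd(7, 47) = 1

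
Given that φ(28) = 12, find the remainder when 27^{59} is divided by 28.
By Euler: 27^{12} ≡ 1 mod 28 since gcd(27, 28) = 1. 59 = 4×12 + 11. So 27^{59} ≡ 27^{11} ≡ 27 mod 28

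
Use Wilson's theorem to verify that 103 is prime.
(102)! mod 103 = 102. Since this equals -1 (mod 103), Wilson confirms 103 is prime.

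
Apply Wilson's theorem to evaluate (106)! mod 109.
(108)! = (106)! × (107) × (108) ≡ -1 (mod 109). So (106)! ≡ -1 × [(108)(107)]^(-1) ≡ 54 (mod 109)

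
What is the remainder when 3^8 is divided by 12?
By repeated squaring (mod 12): 3^{1}≡3, 3^{2}≡9, 3^{4}≡9, 3^{8}≡9. So 3^{8} ≡ 9 (mod 12)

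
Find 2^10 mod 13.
By repeated squaring mod 13: 2^{1}≡2, 2^{2}≡4, 2^{4}≡3, 2^{8}≡9. Then 2^{10} = 2^{8+2} ≡ 9 × 4 ≡ 10 mod 13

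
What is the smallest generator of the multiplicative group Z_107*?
g = 2. Powers: [2, 4, 8, 16, 32, 64, 21, ...] generates all 106 non-zero residues.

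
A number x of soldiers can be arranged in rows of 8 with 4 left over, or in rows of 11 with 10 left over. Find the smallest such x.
M = 8 × 11 = 88. M₁ = 11, y₁ ≡ 3 mod 8. M₂ = 8, y₂ ≡ 7 mod 11. x = 4×11×3 + 10×8×7 ≡ 76 mod 88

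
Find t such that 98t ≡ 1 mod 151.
Since 151 is prime, by Fermat 98^(-1) ≡ 98^{149} ≡ 94 mod 151. Verify: 98 × 94 = 9212 ≡ 1 mod 151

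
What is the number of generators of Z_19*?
There are φ(19-1) = φ(18) = 6 primitive roots modulo 19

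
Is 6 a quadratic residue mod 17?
By Euler's criterion: 6^{8} ≡ 16 mod 17. Since this equals -1 (≡ 16), 6 is not a QR.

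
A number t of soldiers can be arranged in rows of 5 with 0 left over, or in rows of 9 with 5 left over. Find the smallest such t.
M = 5 × 9 = 45. M₁ = 9, y₁ ≡ 4 (mod 5). M₂ = 5, y₂ ≡ 2 (mod 9). t = 0×9×4 + 5×5×2 ≡ 5 (mod 45)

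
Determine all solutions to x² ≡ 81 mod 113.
The square roots of 81 mod 113 are 104 and 9. Verify: 104² = 10816 ≡ 81 mod 113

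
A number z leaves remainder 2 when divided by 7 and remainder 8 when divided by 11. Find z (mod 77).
M = 7 × 11 = 77. M₁ = 11, y₁ ≡ 2 (mod 7). M₂ = 7, y₂ ≡ 8 (mod 11). z = 2×11×2 + 8×7×8 ≡ 30 (mod 77)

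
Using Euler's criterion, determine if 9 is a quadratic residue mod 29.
By Euler's criterion: 9^{14} ≡ 1 mod 29. Since this equals 1, 9 is a QR.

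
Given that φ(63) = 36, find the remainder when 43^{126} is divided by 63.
By Euler: 43^{36} ≡ 1 (mod 63) since gcd(43, 63) = 1. 126 = 3×36 + 18. So 43^{126} ≡ 43^{18} ≡ 1 (mod 63)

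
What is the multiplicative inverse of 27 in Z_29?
Since 29 is prime, by Fermat 27^(-1) ≡ 27^{27} ≡ 14 mod 29. Verify: 27 × 14 = 378 ≡ 1 mod 29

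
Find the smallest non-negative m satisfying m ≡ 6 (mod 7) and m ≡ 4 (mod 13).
M = 7 × 13 = 91. M₁ = 13, y₁ ≡ 6 (mod 7). M₂ = 7, y₂ ≡ 2 (mod 13). m = 6×13×6 + 4×7×2 ≡ 69 (mod 91)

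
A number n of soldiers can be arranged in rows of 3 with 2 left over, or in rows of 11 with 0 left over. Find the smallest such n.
M = 3 × 11 = 33. M₁ = 11, y₁ ≡ 2 mod 3. M₂ = 3, y₂ ≡ 4 mod 11. n = 2×11×2 + 0×3×4 ≡ 11 mod 33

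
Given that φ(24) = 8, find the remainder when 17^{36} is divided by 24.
By Euler: 17^{8} ≡ 1 mod 24 since gcd(17, 24) = 1. 36 = 4×8 + 4. So 17^{36} ≡ 17^{4} ≡ 1 mod 24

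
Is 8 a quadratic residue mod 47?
By Euler's criterion: 8^{23} ≡ 1 mod 47. Since this equals 1, 8 is a QR.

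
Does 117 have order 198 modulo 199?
117^{33} ≡ 1 mod 199 and 33 < 198, so ord_199(117) = 33 ≠ 198 and 117 is not a primitive root.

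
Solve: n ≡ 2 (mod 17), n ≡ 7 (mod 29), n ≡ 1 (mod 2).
M = 17 × 29 × 2 = 986. M₁ = 58, y₁ ≡ 5 (mod 17). M₂ = 34, y₂ ≡ 6 (mod 29). M₃ = 493, y₃ ≡ 1 (mod 2). n = 2×58×5 + 7×34×6 + 1×493×1 ≡ 529 (mod 986)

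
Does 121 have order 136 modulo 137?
121^{34} ≡ 1 (mod 137) and 34 < 136, so ord_137(121) = 34 ≠ 136 and 121 is not a primitive root.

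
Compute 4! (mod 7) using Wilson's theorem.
(6)! = (4)! × (5) × (6) ≡ -1 (mod 7). So (4)! ≡ -1 × [(6)(5)]^(-1) ≡ 3 (mod 7)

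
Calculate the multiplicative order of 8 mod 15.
Powers of 8 mod 15: 8^1≡8, 8^2≡4, 8^3≡2, 8^4≡1. Order = 4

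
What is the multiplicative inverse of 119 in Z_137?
Since 137 is prime, by Fermat 119^(-1) ≡ 119^{135} ≡ 38 (mod 137). Verify: 119 × 38 = 4522 ≡ 1 (mod 137)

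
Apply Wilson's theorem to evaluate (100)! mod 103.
(102)! = (100)! × (101) × (102) ≡ -1 (mod 103). So (100)! ≡ -1 × [(102)(101)]^(-1) ≡ 51 (mod 103)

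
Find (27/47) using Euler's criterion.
(27/47) = 27^{23} mod 47 = 1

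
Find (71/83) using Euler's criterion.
(71/83) = 71^{41} mod 83 = -1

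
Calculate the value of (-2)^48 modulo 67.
By repeated squaring (mod 67): (-2)^{1}≡65, (-2)^{2}≡4, (-2)^{4}≡16, (-2)^{8}≡55, (-2)^{16}≡10, (-2)^{32}≡33. Then (-2)^{48} = (-2)^{32+16} ≡ 33 × 10 ≡ 62 (mod 67)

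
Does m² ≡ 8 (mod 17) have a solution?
By Euler's criterion: 8^{8} ≡ 1 (mod 17). Since this equals 1, 8 is a QR.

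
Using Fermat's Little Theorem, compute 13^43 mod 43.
By Fermat: 13^{42} ≡ 1 mod 43. So 13^{43} = 13^{42} · 13^{1} ≡ 13^{1} ≡ 13 mod 43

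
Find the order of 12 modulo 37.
Powers of 12 mod 37: 12^1≡12, 12^2≡33, 12^3≡26, 12^4≡16, 12^5≡7, 12^6≡10, 12^7≡9, 12^8≡34, 12^9≡1. Order = 9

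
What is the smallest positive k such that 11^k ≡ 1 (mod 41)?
Powers of 11 mod 41: 11^1≡11, 11^2≡39, 11^3≡19, 11^4≡4, 11^5≡3, 11^6≡33, 11^7≡35, 11^8≡16, 11^9≡12, 11^10≡9, 11^11≡17, 11^12≡23, 11^13≡7, 11^14≡36, 11^15≡27, 11^16≡10, 11^17≡28, 11^18≡21, 11^19≡26, 11^20≡40, 11^21≡30, 11^22≡2, 11^23≡22, 11^24≡37, 11^25≡38, 11^26≡8, 11^27≡6, 11^28≡25, 11^29≡29, 11^30≡32, 11^31≡24, 11^32≡18, 11^33≡34, 11^34≡5, 11^35≡14, 11^36≡31, 11^37≡13, 11^38≡20, 11^39≡15, 11^40≡1. Order = 40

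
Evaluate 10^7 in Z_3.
Using Fermat: 10^{2} ≡ 1 (mod 3). 7 ≡ 1 (mod 2). So 10^{7} ≡ 10^{1} ≡ 1 (mod 3)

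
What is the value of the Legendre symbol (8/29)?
(8/29) = 8^{14} mod 29 = -1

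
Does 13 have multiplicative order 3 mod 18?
Powers of 13 mod 18: 13^1≡13, 13^2≡7, 13^3≡1. First k with 13^k≡1 is k=3. Yes, ord_18(13) = 3.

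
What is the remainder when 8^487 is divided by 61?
Using Fermat: 8^{60} ≡ 1 (mod 61). 487 ≡ 7 (mod 60). So 8^{487} ≡ 8^{7} ≡ 33 (mod 61)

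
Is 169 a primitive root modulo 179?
169^{89} ≡ 1 (mod 179) and 89 < 178, so ord_179(169) = 89 ≠ 178 and 169 is not a primitive root.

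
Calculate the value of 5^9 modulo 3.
Using Fermat: 5^{2} ≡ 1 mod 3. 9 ≡ 1 mod 2. So 5^{9} ≡ 5^{1} ≡ 2 mod 3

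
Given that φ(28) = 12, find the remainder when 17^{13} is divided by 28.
By Euler: 17^{12} ≡ 1 mod 28 since gcd(17, 28) = 1. 13 = 1×12 + 1. So 17^{13} ≡ 17^{1} ≡ 17 mod 28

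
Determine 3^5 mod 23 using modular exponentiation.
By repeated squaring mod 23: 3^{1}≡3, 3^{2}≡9, 3^{4}≡12. Then 3^{5} = 3^{4+1} ≡ 12 × 3 ≡ 13 mod 23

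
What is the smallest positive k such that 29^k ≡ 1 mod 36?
Powers of 29 mod 36: 29^1≡29, 29^2≡13, 29^3≡17, 29^4≡25, 29^5≡5, 29^6≡1. Order = 6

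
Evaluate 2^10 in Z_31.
By repeated squaring mod 31: 2^{1}≡2, 2^{2}≡4, 2^{4}≡16, 2^{8}≡8. Then 2^{10} = 2^{8+2} ≡ 8 × 4 ≡ 1 mod 31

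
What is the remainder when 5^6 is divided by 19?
By repeated squaring (mod 19): 5^{1}≡5, 5^{2}≡6, 5^{4}≡17. Then 5^{6} = 5^{4+2} ≡ 17 × 6 ≡ 7 (mod 19)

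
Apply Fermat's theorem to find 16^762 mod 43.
By Fermat: 16^{42} ≡ 1 mod 43. 762 ≡ 6 mod 42. So 16^{762} ≡ 16^{6} ≡ 35 mod 43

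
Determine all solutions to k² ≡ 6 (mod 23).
The square roots of 6 mod 23 are 12 and 11. Verify: 12² = 144 ≡ 6 (mod 23)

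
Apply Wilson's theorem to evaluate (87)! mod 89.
(88)! = (87)! × (88) ≡ -1 mod 89. So (87)! ≡ -1 × (88)^(-1) ≡ (-1)×(-1) = 1 mod 89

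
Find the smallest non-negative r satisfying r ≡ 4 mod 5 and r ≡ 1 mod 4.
M = 5 × 4 = 20. M₁ = 4, y₁ ≡ 4 mod 5. M₂ = 5, y₂ ≡ 1 mod 4. r = 4×4×4 + 1×5×1 ≡ 9 mod 20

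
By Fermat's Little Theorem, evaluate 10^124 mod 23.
By Fermat: 10^{22} ≡ 1 mod 23. 124 = 5×22 + 14. So 10^{124} ≡ 10^{14} ≡ 12 mod 23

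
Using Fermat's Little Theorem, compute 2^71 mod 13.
By Fermat: 2^{12} ≡ 1 mod 13. 71 = 5×12 + 11. So 2^{71} ≡ 2^{11} ≡ 7 mod 13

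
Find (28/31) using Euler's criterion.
(28/31) = 28^{15} mod 31 = 1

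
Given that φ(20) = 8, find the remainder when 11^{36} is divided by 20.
By Euler: 11^{8} ≡ 1 (mod 20) since gcd(11, 20) = 1. 36 = 4×8 + 4. So 11^{36} ≡ 11^{4} ≡ 1 (mod 20)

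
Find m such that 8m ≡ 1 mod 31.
Since 31 is prime, by Fermat 8^(-1) ≡ 8^{29} ≡ 4 mod 31. Verify: 8 × 4 = 32 ≡ 1 mod 31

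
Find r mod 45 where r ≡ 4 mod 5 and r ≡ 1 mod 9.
M = 5 × 9 = 45. M₁ = 9, y₁ ≡ 4 mod 5. M₂ = 5, y₂ ≡ 2 mod 9. r = 4×9×4 + 1×5×2 ≡ 19 mod 45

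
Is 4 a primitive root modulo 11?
4^{5} ≡ 1 mod 11 and 5 < 10, so ord_11(4) = 5 ≠ 10 and 4 is not a primitive root.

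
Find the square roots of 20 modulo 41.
The square roots of 20 mod 41 are 26 and 15. Verify: 26² = 676 ≡ 20 (mod 41)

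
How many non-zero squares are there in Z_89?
Exactly half the non-zero residues mod a prime are QRs: (89-1)/2 = 44.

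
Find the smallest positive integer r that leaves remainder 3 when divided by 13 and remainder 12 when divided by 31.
M = 13 × 31 = 403. M₁ = 31, y₁ ≡ 8 (mod 13). M₂ = 13, y₂ ≡ 12 (mod 31). r = 3×31×8 + 12×13×12 ≡ 198 (mod 403)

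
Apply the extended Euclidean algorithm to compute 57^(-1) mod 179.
Extended GCD: 57(22) + 179(-7) = 1. So 57^(-1) ≡ 22 mod 179. Verify: 57 × 22 = 1254 ≡ 1 mod 179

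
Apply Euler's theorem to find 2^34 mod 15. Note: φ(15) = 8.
By Euler: 2^{8} ≡ 1 mod 15 since gcd(2, 15) = 1. 34 = 4×8 + 2. So 2^{34} ≡ 2^{2} ≡ 4 mod 15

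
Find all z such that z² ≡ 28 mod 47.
The square roots of 28 mod 47 are 34 and 13. Verify: 34² = 1156 ≡ 28 mod 47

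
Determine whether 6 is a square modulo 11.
By Euler's criterion: 6^{5} ≡ 10 (mod 11). Since this equals -1 (≡ 10), 6 is not a QR.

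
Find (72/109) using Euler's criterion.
(72/109) = 72^{54} mod 109 = -1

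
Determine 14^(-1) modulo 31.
Since 31 is prime, by Fermat 14^(-1) ≡ 14^{29} ≡ 20 (mod 31). Verify: 14 × 20 = 280 ≡ 1 (mod 31)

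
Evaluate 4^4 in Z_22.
4^{4} = 256 ≡ 14 mod 22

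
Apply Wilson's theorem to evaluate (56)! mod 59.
(58)! = (56)! × (57) × (58) ≡ -1 (mod 59). So (56)! ≡ -1 × [(58)(57)]^(-1) ≡ 29 (mod 59)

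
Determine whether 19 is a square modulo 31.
By Euler's criterion: 19^{15} ≡ 1 mod 31. Since this equals 1, 19 is a QR.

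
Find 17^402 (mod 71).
Using Fermat: 17^{70} ≡ 1 (mod 71). 402 ≡ 52 (mod 70). So 17^{402} ≡ 17^{52} ≡ 5 (mod 71)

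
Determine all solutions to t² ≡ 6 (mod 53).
The square roots of 6 mod 53 are 18 and 35. Verify: 18² = 324 ≡ 6 (mod 53)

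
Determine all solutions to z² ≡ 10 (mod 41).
The square roots of 10 mod 41 are 16 and 25. Verify: 16² = 256 ≡ 10 (mod 41)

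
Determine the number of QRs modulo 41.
The squaring map on Z_41* is 2-to-1, so there are (40)/2 = 20 QRs.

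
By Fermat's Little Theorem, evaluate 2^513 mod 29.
By Fermat: 2^{28} ≡ 1 mod 29. 513 ≡ 9 mod 28. So 2^{513} ≡ 2^{9} ≡ 19 mod 29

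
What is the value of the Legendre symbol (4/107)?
(4/107) = 4^{53} mod 107 = 1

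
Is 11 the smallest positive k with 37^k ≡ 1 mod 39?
Powers of 37 mod 39: 37^1≡37, 37^2≡4, 37^3≡31, 37^4≡16, 37^5≡7, 37^6≡25, 37^7≡28, 37^8≡22, 37^9≡34, 37^10≡10, 37^11≡19, 37^12≡1. 37^11≡19≢1, so ord ≠ 11. No, the actual order is 12.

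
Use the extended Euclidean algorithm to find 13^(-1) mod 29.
Extended GCD: 13(9) + 29(-4) = 1. So 13^(-1) ≡ 9 (mod 29). Verify: 13 × 9 = 117 ≡ 1 (mod 29)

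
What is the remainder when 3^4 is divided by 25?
3^{4} = 81 ≡ 6 mod 25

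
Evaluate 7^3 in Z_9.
7^{3} = 343 ≡ 1 (mod 9)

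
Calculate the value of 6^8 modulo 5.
Using Fermat: 6^{4} ≡ 1 mod 5. 8 ≡ 0 mod 4. So 6^{8} ≡ 6^{0} ≡ 1 mod 5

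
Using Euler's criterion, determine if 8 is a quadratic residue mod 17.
By Euler's criterion: 8^{8} ≡ 1 mod 17. Since this equals 1, 8 is a QR.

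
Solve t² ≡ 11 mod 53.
The square roots of 11 mod 53 are 8 and 45. Verify: 8² = 64 ≡ 11 mod 53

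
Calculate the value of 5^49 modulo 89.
By repeated squaring (mod 89): 5^{1}≡5, 5^{2}≡25, 5^{4}≡2, 5^{8}≡4, 5^{16}≡16, 5^{32}≡78. Then 5^{49} = 5^{32+16+1} ≡ 78 × 16 × 5 ≡ 10 (mod 89)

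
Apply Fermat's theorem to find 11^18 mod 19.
By Fermat's Little Theorem, 11^{18} ≡ 1 mod 19 since 19 is prime and gcd(11, 19) = 1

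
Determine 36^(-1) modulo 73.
Since 73 is prime, by Fermat 36^(-1) ≡ 36^{71} ≡ 71 (mod 73). Verify: 36 × 71 = 2556 ≡ 1 (mod 73)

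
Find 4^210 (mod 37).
Using Fermat: 4^{36} ≡ 1 (mod 37). 210 ≡ 30 (mod 36). So 4^{210} ≡ 4^{30} ≡ 10 (mod 37)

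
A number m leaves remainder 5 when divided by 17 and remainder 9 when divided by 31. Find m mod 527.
M = 17 × 31 = 527. M₁ = 31, y₁ ≡ 11 mod 17. M₂ = 17, y₂ ≡ 11 mod 31. m = 5×31×11 + 9×17×11 ≡ 226 mod 527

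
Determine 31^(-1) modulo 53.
Since 53 is prime, by Fermat 31^(-1) ≡ 31^{51} ≡ 12 (mod 53). Verify: 31 × 12 = 372 ≡ 1 (mod 53)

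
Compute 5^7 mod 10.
By repeated squaring mod 10: 5^{1}≡5, 5^{2}≡5, 5^{4}≡5. Then 5^{7} = 5^{4+2+1} ≡ 5 × 5 × 5 ≡ 5 mod 10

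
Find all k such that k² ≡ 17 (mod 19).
The square roots of 17 mod 19 are 6 and 13. Verify: 6² = 36 ≡ 17 (mod 19)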